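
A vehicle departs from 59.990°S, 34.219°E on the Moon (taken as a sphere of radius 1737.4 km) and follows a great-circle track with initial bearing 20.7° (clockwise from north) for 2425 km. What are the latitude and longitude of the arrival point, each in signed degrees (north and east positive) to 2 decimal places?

Angular distance δ = d/R = 2425/1737.4 = 1.39576 rad; initial bearing θ = 0.3613 rad.
sin φ₂ = sin φ₁ cos δ + cos φ₁ sin δ cos θ = (-0.8659)(0.1741) + (0.5002)(0.9847)(0.9354) = 0.3099, so φ₂ = 18.05°.
Δλ = atan2(sin θ sin δ cos φ₁, cos δ − sin φ₁ sin φ₂) = atan2(0.1741, 0.4425) = 21.475°.
λ₂ = 34.219° + 21.475° = 55.69°.

18.05°, 55.69°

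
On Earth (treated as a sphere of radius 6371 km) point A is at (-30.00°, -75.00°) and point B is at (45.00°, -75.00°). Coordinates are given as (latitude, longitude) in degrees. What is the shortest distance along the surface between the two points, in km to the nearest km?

8340 km

Let φ₁ = -0.5236 rad, φ₂ = 0.7854 rad, and Δλ = 0.0000 rad.
cos c = sin φ₁ sin φ₂ + cos φ₁ cos φ₂ cos Δλ = (-0.5000)(0.7071) + (0.8660)(0.7071)(1.0000) = 0.25882,
so c = arccos(0.25882) = 1.30900 rad.
Distance = R·c = 6371 × 1.3090 ≈ 8340 km.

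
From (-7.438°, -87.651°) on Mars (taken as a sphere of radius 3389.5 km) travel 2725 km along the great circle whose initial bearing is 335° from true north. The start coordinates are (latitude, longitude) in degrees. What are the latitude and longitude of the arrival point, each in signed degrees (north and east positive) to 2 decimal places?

33.87°, -109.15°

Angular distance δ = d/R = 2725/3389.5 = 0.80395 rad; initial bearing θ = 5.8469 rad.
sin φ₂ = sin φ₁ cos δ + cos φ₁ sin δ cos θ = (-0.1295)(0.6939) + (0.9916)(0.7201)(0.9063) = 0.5573, so φ₂ = 33.87°.
Δλ = atan2(sin θ sin δ cos φ₁, cos δ − sin φ₁ sin φ₂) = atan2(-0.3018, 0.7660) = -21.502°.
λ₂ = -87.651° − 21.502° = -109.15°.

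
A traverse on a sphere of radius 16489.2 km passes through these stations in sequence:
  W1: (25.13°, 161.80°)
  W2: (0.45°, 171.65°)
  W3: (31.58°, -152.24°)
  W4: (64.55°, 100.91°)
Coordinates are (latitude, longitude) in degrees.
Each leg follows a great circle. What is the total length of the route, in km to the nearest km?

40613 km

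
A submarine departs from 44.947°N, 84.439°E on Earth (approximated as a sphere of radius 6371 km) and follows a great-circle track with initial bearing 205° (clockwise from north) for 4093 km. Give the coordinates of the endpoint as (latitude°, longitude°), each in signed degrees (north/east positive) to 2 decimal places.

10.44°, 69.52°

Angular distance δ = d/R = 4093/6371 = 0.64244 rad; initial bearing θ = 3.5779 rad.
sin φ₂ = sin φ₁ cos δ + cos φ₁ sin δ cos θ = (0.7065)(0.8006) + (0.7078)(0.5992)(-0.9063) = 0.1813, so φ₂ = 10.44°.
Δλ = atan2(sin θ sin δ cos φ₁, cos δ − sin φ₁ sin φ₂) = atan2(-0.1792, 0.6726) = -14.921°.
λ₂ = 84.439° − 14.921° = 69.52°.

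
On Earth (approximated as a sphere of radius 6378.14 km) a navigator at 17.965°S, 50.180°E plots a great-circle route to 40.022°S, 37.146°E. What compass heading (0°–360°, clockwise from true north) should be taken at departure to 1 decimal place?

204.4°

With φ₁ = -0.3135, φ₂ = -0.6985, Δλ = -0.2275 rad, the forward-azimuth formula gives
θ = atan2( sin Δλ cos φ₂ , cos φ₁ sin φ₂ − sin φ₁ cos φ₂ cos Δλ ) = atan2(-0.1727, -0.3816) = -155.65°.
Adding 360° brings this into [0°, 360°): 204.4°.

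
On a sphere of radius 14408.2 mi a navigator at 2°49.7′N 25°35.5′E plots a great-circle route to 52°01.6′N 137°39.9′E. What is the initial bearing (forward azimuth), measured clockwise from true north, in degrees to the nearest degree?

36°

Δλ = 112.073° = 1.9560 rad.
y = sin Δλ · cos φ₂ = (0.9267)(0.6153) = 0.5702
x = cos φ₁ sin φ₂ − sin φ₁ cos φ₂ cos Δλ = (0.9988)(0.7883) − (0.0493)(0.6153)(-0.3758) = 0.7987
θ = atan2(y, x) = 35.52°, so the bearing is 36°.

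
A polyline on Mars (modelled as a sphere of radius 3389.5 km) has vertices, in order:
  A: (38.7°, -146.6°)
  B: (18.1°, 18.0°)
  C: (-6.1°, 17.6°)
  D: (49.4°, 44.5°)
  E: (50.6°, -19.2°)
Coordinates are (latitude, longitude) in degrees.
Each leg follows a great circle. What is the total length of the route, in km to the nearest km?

Leg A→B: central angle 2.1187 rad, distance 7181.5 km.
Leg B→C: central angle 0.4224 rad, distance 1431.8 km.
Leg C→D: central angle 1.0514 rad, distance 3563.6 km.
Leg D→E: central angle 0.6924 rad, distance 2346.8 km.
Total: 7181.5 + 1431.8 + 3563.6 + 2346.8 ≈ 14524 km.

14524 km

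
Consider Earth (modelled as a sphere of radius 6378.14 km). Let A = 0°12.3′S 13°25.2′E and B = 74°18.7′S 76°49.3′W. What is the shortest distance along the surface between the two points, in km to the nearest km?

10004 km

With latitudes φ₁ = -0.205°, φ₂ = -74.312° and longitude difference Δλ = -90.242°:
Haversine: a = sin²(Δφ/2) + cos φ₁ cos φ₂ sin²(Δλ/2) = 0.3631 + (1.0000)(0.2704)(0.5021) = 0.49885.
Central angle c = 2·arcsin(√a) = 1.56849 rad.
Distance = R·c = 6378.14 × 1.5685 ≈ 10004 km.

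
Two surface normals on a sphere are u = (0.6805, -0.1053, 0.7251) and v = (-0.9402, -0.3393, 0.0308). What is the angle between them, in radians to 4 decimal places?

2.1917 rad

u·v = -0.5817; |u| = 1.0000, |v| = 1.0000.
cos θ = (u·v)/(|u||v|) = -0.5817, so θ = 2.1917 rad.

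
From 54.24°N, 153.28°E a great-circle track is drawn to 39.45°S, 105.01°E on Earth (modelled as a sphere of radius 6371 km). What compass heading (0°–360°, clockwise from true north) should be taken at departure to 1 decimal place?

216.2°

Δλ = -48.270° = -0.8425 rad.
y = sin Δλ · cos φ₂ = (-0.7463)(0.7722) = -0.5763
x = cos φ₁ sin φ₂ − sin φ₁ cos φ₂ cos Δλ = (0.5844)(-0.6354) − (0.8115)(0.7722)(0.6656) = -0.7884
θ = atan2(y, x) = -143.84°; adding 360° gives 216.2°.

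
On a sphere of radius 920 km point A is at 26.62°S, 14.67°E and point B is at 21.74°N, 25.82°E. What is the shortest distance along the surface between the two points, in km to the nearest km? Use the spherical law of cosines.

In radians: φ₁ = -0.4646, φ₂ = 0.3794, Δλ = 11.150° = 0.1946 rad.
cos c = sin φ₁ sin φ₂ + cos φ₁ cos φ₂ cos Δλ = (-0.4481)(0.3704) + (0.8940)(0.9289)(0.9811) = 0.64877,
so c = arccos(0.64877) = 0.86482 rad.
Distance = R·c = 920 × 0.8648 ≈ 796 km.

796 km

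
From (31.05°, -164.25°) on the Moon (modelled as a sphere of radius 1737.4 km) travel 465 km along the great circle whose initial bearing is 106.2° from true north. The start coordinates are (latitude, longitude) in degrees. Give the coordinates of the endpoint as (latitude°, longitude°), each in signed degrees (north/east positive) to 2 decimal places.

Angular distance δ = d/R = 465/1737.4 = 0.26764 rad; initial bearing θ = 1.8535 rad.
sin φ₂ = sin φ₁ cos δ + cos φ₁ sin δ cos θ = (0.5158)(0.9644) + (0.8567)(0.2645)(-0.2790) = 0.4342, so φ₂ = 25.74°.
Δλ = atan2(sin θ sin δ cos φ₁, cos δ − sin φ₁ sin φ₂) = atan2(0.2176, 0.7404) = 16.375°.
λ₂ = -164.250° + 16.375° = -147.88°.

25.74°, -147.88°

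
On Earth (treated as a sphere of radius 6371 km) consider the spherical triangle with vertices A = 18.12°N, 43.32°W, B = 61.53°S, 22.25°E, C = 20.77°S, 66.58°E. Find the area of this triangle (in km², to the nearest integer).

Side lengths (central angles): a = 0.8885, b = 1.9963, c = 1.6569 rad; semiperimeter s = 2.2709.
By l'Huilier's theorem, tan(E/4) = √[tan(s/2) tan((s−a)/2) tan((s−b)/2) tan((s−c)/2)], giving spherical excess E = 1.0887 rad.
Area = E·R² = 1.0887 × (6371)² ≈ 44189248 km².

44189248 km²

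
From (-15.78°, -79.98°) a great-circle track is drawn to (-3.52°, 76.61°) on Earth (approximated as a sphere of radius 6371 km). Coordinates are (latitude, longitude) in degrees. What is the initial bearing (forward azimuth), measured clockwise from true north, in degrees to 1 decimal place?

With φ₁ = -0.2754, φ₂ = -0.0614, Δλ = 2.7330 rad, the forward-azimuth formula gives
θ = atan2( sin Δλ cos φ₂ , cos φ₁ sin φ₂ − sin φ₁ cos φ₂ cos Δλ ) = atan2(0.3966, -0.3082) = 127.85°.
So the initial bearing is 127.9°.

127.9°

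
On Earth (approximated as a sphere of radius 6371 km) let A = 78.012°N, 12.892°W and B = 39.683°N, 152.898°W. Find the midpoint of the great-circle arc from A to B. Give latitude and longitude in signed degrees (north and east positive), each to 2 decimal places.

68.87°, -140.56°

The central angle between A and B is δ = 1.0447 rad.
With f = 0.5, the slerp weights are sin((1−f)δ)/sin δ = 0.5769 and sin(fδ)/sin δ = 0.5769.
Weighted sum of the unit vectors: (0.5769)·(0.2025,-0.0463,0.9782) + (0.5769)·(-0.6851,-0.3506,0.6385) = (-0.2784, -0.2290, 0.9328).
Converting back: φ = atan2(z, √(x²+y²)) = 68.87°, λ = atan2(y, x) = -140.56°.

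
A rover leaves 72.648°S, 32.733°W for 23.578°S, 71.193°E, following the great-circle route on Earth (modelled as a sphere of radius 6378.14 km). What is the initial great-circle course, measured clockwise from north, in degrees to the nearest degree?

110°

Δλ = 103.926° = 1.8139 rad.
y = sin Δλ · cos φ₂ = (0.9706)(0.9165) = 0.8896
x = cos φ₁ sin φ₂ − sin φ₁ cos φ₂ cos Δλ = (0.2982)(-0.4000) − (-0.9545)(0.9165)(-0.2407) = -0.3298
θ = atan2(y, x) = 110.34°, so the bearing is 110°.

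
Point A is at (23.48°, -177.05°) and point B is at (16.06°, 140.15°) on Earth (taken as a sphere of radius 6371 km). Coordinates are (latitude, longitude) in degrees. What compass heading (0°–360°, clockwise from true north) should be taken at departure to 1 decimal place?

267.6°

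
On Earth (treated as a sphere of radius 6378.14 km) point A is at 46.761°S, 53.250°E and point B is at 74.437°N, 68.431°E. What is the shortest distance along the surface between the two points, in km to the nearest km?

13540 km

In radians: φ₁ = -0.8161, φ₂ = 1.2992, Δλ = 15.181° = 0.2650 rad.
cos c = sin φ₁ sin φ₂ + cos φ₁ cos φ₂ cos Δλ = (-0.7285)(0.9633) + (0.6850)(0.2683)(0.9651) = -0.52441,
so c = arccos(-0.52441) = 2.12282 rad.
Distance = R·c = 6378.14 × 2.1228 ≈ 13540 km.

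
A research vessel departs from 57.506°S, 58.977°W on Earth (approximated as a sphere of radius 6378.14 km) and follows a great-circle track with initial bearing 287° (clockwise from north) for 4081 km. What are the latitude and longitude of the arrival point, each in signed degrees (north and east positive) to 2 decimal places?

-35.65°, -103.62°

Angular distance δ = d/R = 4081/6378.14 = 0.63984 rad; initial bearing θ = 5.0091 rad.
sin φ₂ = sin φ₁ cos δ + cos φ₁ sin δ cos θ = (-0.8434)(0.8022) + (0.5372)(0.5971)(0.2924) = -0.5828, so φ₂ = -35.65°.
Δλ = atan2(sin θ sin δ cos φ₁, cos δ − sin φ₁ sin φ₂) = atan2(-0.3067, 0.3106) = -44.641°.
λ₂ = -58.977° − 44.641° = -103.62°.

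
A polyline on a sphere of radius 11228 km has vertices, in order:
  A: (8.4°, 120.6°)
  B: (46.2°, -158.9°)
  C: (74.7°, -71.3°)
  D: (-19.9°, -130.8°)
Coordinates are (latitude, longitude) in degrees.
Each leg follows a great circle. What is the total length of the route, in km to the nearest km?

43960 km

Leg A→B: central angle 1.3506 rad, distance 15164.2 km.
Leg B→C: central angle 0.7900 rad, distance 8870.4 km.
Leg C→D: central angle 1.7746 rad, distance 19925.1 km.
Total: 15164.2 + 8870.4 + 19925.1 ≈ 43960 km.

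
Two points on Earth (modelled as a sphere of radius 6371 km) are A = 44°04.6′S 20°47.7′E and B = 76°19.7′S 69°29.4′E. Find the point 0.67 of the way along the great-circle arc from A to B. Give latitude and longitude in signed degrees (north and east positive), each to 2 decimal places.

The central angle between A and B is δ = 0.6633 rad.
With f = 0.67, the slerp weights are sin((1−f)δ)/sin δ = 0.3527 and sin(fδ)/sin δ = 0.6982.
Weighted sum of the unit vectors: (0.3527)·(0.6716,0.2551,-0.6956) + (0.6982)·(0.0828,0.2214,-0.9717) = (0.2947, 0.2445, -0.9238).
Converting back: φ = atan2(z, √(x²+y²)) = -67.49°, λ = atan2(y, x) = 39.69°.

-67.49°, 39.69°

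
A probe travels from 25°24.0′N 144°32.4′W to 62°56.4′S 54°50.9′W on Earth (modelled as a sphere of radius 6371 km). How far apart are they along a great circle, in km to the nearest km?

Let φ₁ = 0.4433 rad, φ₂ = -1.0985 rad, and Δλ = 1.5654 rad.
cos c = sin φ₁ sin φ₂ + cos φ₁ cos φ₂ cos Δλ = (0.4289)(-0.8905) + (0.9033)(0.4549)(0.0054) = -0.37977,
so c = arccos(-0.37977) = 1.96034 rad.
Distance = R·c = 6371 × 1.9603 ≈ 12489 km.

12489 km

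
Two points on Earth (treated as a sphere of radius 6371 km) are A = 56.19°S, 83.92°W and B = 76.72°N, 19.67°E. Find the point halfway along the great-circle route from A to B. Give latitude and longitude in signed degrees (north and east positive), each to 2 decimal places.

14.52°, -59.96°

Central angle δ = 2.5657 rad. Interpolating on the sphere with fraction f = 0.5:
P = [sin((1−f)δ)·A + sin(fδ)·B] / sin δ = 1.7606·A + 1.7606·B in Cartesian coordinates,
giving P = (0.4846, -0.8380, 0.2507), i.e. latitude 14.52°, longitude -59.96°.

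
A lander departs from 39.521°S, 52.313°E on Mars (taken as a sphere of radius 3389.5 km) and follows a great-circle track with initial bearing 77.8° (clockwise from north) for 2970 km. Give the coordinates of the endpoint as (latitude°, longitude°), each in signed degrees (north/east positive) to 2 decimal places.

Angular distance δ = d/R = 2970/3389.5 = 0.87624 rad; initial bearing θ = 1.3579 rad.
sin φ₂ = sin φ₁ cos δ + cos φ₁ sin δ cos θ = (-0.6364)(0.6400) + (0.7714)(0.7683)(0.2113) = -0.2821, so φ₂ = -16.38°.
Δλ = atan2(sin θ sin δ cos φ₁, cos δ − sin φ₁ sin φ₂) = atan2(0.5793, 0.4606) = 51.514°.
λ₂ = 52.313° + 51.514° = 103.83°.

-16.38°, 103.83°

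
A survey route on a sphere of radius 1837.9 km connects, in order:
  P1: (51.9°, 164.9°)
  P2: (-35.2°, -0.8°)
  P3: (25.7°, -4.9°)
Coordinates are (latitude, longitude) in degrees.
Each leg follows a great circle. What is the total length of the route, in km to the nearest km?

Leg P1→P2: central angle 2.7999 rad, distance 5146.0 km.
Leg P2→P3: central angle 1.0651 rad, distance 1957.5 km.
Total: 5146.0 + 1957.5 ≈ 7103 km.

7103 km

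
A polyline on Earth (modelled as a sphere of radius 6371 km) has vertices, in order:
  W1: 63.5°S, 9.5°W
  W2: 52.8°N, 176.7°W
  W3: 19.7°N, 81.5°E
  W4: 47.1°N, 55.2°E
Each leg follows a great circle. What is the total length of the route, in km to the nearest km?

Leg W1→W2: central angle 2.9216 rad, distance 18613.8 km.
Leg W2→W3: central angle 1.4181 rad, distance 9034.7 km.
Leg W3→W4: central angle 0.6068 rad, distance 3865.9 km.
Total: 18613.8 + 9034.7 + 3865.9 ≈ 31514 km.

31514 km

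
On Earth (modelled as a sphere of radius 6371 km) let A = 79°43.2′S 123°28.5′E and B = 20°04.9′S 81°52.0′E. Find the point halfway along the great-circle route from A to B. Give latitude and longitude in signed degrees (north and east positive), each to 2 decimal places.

The central angle between A and B is δ = 1.0892 rad.
With f = 0.5, the slerp weights are sin((1−f)δ)/sin δ = 0.5846 and sin(fδ)/sin δ = 0.5846.
Weighted sum of the unit vectors: (0.5846)·(-0.0984,0.1489,-0.9839) + (0.5846)·(0.1329,0.9298,-0.3434) = (0.0201, 0.6305, -0.7759).
Converting back: φ = atan2(z, √(x²+y²)) = -50.89°, λ = atan2(y, x) = 88.17°.

-50.89°, 88.17°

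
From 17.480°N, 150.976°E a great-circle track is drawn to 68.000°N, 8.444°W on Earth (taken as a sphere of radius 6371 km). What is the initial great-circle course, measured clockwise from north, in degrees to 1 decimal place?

Δλ = -159.420° = -2.7824 rad.
y = sin Δλ · cos φ₂ = (-0.3515)(0.3746) = -0.1317
x = cos φ₁ sin φ₂ − sin φ₁ cos φ₂ cos Δλ = (0.9538)(0.9272) − (0.3004)(0.3746)(-0.9362) = 0.9897
θ = atan2(y, x) = -7.58°; adding 360° gives 352.4°.

352.4°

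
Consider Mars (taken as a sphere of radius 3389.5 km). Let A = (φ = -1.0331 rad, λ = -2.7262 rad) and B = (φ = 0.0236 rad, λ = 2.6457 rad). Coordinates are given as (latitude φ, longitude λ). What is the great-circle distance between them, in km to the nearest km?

4315 km

In radians: φ₁ = -1.0331, φ₂ = 0.0236, Δλ = -52.213° = -0.9113 rad.
cos c = sin φ₁ sin φ₂ + cos φ₁ cos φ₂ cos Δλ = (-0.8589)(0.0236) + (0.5122)(0.9997)(0.6127) = 0.29346,
so c = arccos(0.29346) = 1.27295 rad.
Distance = R·c = 3389.5 × 1.2730 ≈ 4315 km.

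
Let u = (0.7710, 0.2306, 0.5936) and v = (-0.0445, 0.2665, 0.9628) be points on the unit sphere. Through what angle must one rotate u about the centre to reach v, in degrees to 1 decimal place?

u·v = 0.5987; |u| = 1.0000, |v| = 1.0000.
cos θ = (u·v)/(|u||v|) = 0.5987, so θ = 53.2°.

53.2°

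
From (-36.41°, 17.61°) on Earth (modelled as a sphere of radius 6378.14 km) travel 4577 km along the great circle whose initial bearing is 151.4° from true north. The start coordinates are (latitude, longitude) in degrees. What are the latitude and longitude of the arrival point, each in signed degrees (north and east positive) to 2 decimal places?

Angular distance δ = d/R = 4577/6378.14 = 0.71761 rad; initial bearing θ = 2.6424 rad.
sin φ₂ = sin φ₁ cos δ + cos φ₁ sin δ cos θ = (-0.5936)(0.7534) + (0.8048)(0.6576)(-0.8780) = -0.9118, so φ₂ = -65.76°.
Δλ = atan2(sin θ sin δ cos φ₁, cos δ − sin φ₁ sin φ₂) = atan2(0.2533, 0.2122) = 50.054°.
λ₂ = 17.610° + 50.054° = 67.66°.

-65.76°, 67.66°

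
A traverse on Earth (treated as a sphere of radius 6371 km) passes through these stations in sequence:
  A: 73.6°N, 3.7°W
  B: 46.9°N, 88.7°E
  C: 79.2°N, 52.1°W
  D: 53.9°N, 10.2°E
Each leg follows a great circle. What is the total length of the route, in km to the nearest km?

Leg A→B: central angle 0.8060 rad, distance 5135.1 km.
Leg B→C: central angle 0.9046 rad, distance 5763.1 km.
Leg C→D: central angle 0.5642 rad, distance 3594.7 km.
Total: 5135.1 + 5763.1 + 3594.7 ≈ 14493 km.

14493 km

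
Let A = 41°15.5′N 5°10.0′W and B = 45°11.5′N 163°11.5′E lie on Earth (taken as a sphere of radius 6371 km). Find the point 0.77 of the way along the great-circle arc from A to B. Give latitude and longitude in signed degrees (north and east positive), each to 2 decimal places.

66.14°, 155.33°

The central angle between A and B is δ = 1.6218 rad.
With f = 0.77, the slerp weights are sin((1−f)δ)/sin δ = 0.3649 and sin(fδ)/sin δ = 0.9498.
Weighted sum of the unit vectors: (0.3649)·(0.7487,-0.0677,0.6595) + (0.9498)·(-0.6746,0.2038,0.7095) = (-0.3676, 0.1689, 0.9145).
Converting back: φ = atan2(z, √(x²+y²)) = 66.14°, λ = atan2(y, x) = 155.33°.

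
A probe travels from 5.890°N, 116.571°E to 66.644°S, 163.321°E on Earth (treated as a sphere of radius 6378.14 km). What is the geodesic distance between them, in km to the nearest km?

8890 km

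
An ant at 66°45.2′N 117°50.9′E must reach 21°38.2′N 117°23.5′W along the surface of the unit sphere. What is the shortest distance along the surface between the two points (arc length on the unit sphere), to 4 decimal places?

1.4408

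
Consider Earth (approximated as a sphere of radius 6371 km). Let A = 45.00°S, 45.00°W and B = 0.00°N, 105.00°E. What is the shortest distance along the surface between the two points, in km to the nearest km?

14206 km

In radians: φ₁ = -0.7854, φ₂ = 0.0000, Δλ = 150.000° = 2.6180 rad.
Haversine: a = sin²(Δφ/2) + cos φ₁ cos φ₂ sin²(Δλ/2) = 0.1464 + (0.7071)(1.0000)(0.9330) = 0.80619.
Central angle c = 2·arcsin(√a) = 2.22985 rad.
Distance = R·c = 6371 × 2.2299 ≈ 14206 km.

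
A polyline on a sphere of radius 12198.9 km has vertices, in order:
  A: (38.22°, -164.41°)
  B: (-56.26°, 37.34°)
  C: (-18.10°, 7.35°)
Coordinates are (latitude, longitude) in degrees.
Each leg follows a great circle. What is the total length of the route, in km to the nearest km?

42838 km

Leg A→B: central angle 2.7383 rad, distance 33404.3 km.
Leg B→C: central angle 0.7733 rad, distance 9433.5 km.
Total: 33404.3 + 9433.5 ≈ 42838 km.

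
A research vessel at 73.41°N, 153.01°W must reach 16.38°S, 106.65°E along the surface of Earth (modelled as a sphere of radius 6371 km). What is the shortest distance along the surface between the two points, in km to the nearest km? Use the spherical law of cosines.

12079 km

In radians: φ₁ = 1.2812, φ₂ = -0.2859, Δλ = -100.340° = -1.7513 rad.
cos c = sin φ₁ sin φ₂ + cos φ₁ cos φ₂ cos Δλ = (0.9584)(-0.2820) + (0.2855)(0.9594)(-0.1795) = -0.31944,
so c = arccos(-0.31944) = 1.89593 rad.
Distance = R·c = 6371 × 1.8959 ≈ 12079 km.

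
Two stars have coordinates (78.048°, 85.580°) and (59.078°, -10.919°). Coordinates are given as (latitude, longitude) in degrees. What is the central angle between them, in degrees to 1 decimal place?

34.2°

Let φ₁ = 1.3622 rad, φ₂ = 1.0311 rad, and Δλ = -1.6842 rad.
cos c = sin φ₁ sin φ₂ + cos φ₁ cos φ₂ cos Δλ = (0.9783)(0.8579) + (0.2071)(0.5139)(-0.1132) = 0.82723,
so c = arccos(0.82723) = 0.59665 rad.
So the angular separation is 34.2°.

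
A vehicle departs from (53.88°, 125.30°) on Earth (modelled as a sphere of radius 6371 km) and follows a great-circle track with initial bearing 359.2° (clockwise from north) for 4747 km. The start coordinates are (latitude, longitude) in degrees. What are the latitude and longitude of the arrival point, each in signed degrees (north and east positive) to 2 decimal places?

Angular distance δ = d/R = 4747/6371 = 0.74509 rad; initial bearing θ = 6.2692 rad.
sin φ₂ = sin φ₁ cos δ + cos φ₁ sin δ cos θ = (0.8078)(0.7350) + (0.5895)(0.6780)(0.9999) = 0.9934, so φ₂ = 83.41°.
Δλ = atan2(sin θ sin δ cos φ₁, cos δ − sin φ₁ sin φ₂) = atan2(-0.0056, -0.0674) = -175.268°.
λ₂ = 125.300° − 175.268° = -49.97°.

83.41°, -49.97°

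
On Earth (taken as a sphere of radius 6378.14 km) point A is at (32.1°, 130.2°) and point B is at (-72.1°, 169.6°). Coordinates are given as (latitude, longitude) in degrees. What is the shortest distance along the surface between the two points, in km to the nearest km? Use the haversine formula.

11992 km

Let φ₁ = 0.5603 rad, φ₂ = -1.2584 rad, and Δλ = 0.6877 rad.
Haversine: a = sin²(Δφ/2) + cos φ₁ cos φ₂ sin²(Δλ/2) = 0.6227 + (0.8471)(0.3074)(0.1136) = 0.65224.
Central angle c = 2·arcsin(√a) = 1.88019 rad.
Distance = R·c = 6378.14 × 1.8802 ≈ 11992 km.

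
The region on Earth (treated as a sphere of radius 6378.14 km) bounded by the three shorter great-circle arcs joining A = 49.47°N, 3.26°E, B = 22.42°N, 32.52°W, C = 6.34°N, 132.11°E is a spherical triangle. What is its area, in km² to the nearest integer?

6040223 km²

Side lengths (central angles): a = 2.5751, b = 1.8978, c = 0.6805 rad; semiperimeter s = 2.5767.
By l'Huilier's theorem, tan(E/4) = √[tan(s/2) tan((s−a)/2) tan((s−b)/2) tan((s−c)/2)], giving spherical excess E = 0.1485 rad.
Area = E·R² = 0.1485 × (6378.14)² ≈ 6040223 km².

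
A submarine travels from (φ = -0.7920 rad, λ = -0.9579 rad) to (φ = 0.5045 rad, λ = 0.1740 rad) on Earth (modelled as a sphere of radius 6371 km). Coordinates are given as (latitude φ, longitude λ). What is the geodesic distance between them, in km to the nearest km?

With latitudes φ₁ = -45.378°, φ₂ = 28.906° and longitude difference Δλ = 64.853°:
Haversine: a = sin²(Δφ/2) + cos φ₁ cos φ₂ sin²(Δλ/2) = 0.3646 + (0.7024)(0.8754)(0.2875) = 0.54137.
Central angle c = 2·arcsin(√a) = 1.65363 rad.
Distance = R·c = 6371 × 1.6536 ≈ 10535 km.

10535 km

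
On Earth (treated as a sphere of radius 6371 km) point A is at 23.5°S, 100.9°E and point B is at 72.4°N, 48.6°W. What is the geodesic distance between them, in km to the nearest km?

14260 km

With latitudes φ₁ = -23.500°, φ₂ = 72.400° and longitude difference Δλ = -149.500°:
Haversine: a = sin²(Δφ/2) + cos φ₁ cos φ₂ sin²(Δλ/2) = 0.5514 + (0.9171)(0.3024)(0.9308) = 0.80950.
Central angle c = 2·arcsin(√a) = 2.23827 rad.
Distance = R·c = 6371 × 2.2383 ≈ 14260 km.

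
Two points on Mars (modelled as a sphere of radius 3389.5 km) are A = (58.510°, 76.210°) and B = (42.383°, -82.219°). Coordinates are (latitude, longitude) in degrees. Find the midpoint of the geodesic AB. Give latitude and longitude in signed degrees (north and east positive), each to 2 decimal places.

78.25°, -45.01°

The central angle between A and B is δ = 1.3531 rad.
With f = 0.5, the slerp weights are sin((1−f)δ)/sin δ = 0.6412 and sin(fδ)/sin δ = 0.6412.
Weighted sum of the unit vectors: (0.6412)·(0.1245,0.5073,0.8527) + (0.6412)·(0.1000,-0.7319,0.6741) = (0.1440, -0.1440, 0.9790).
Converting back: φ = atan2(z, √(x²+y²)) = 78.25°, λ = atan2(y, x) = -45.01°.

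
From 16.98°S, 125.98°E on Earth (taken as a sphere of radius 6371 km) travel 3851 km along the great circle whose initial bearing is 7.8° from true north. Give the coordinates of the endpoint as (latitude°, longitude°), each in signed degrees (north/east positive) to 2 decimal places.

Angular distance δ = d/R = 3851/6371 = 0.60446 rad; initial bearing θ = 0.1361 rad.
sin φ₂ = sin φ₁ cos δ + cos φ₁ sin δ cos θ = (-0.2920)(0.8228) + (0.9564)(0.5683)(0.9907) = 0.2982, so φ₂ = 17.35°.
Δλ = atan2(sin θ sin δ cos φ₁, cos δ − sin φ₁ sin φ₂) = atan2(0.0738, 0.9099) = 4.635°.
λ₂ = 125.980° + 4.635° = 130.61°.

17.35°, 130.61°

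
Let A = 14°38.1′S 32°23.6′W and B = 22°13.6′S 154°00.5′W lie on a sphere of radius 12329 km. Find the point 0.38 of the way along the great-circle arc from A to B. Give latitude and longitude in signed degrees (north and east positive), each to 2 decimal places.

-32.06°, -75.09°

Central angle δ = 1.9540 rad. Interpolating on the sphere with fraction f = 0.38:
P = [sin((1−f)δ)·A + sin(fδ)·B] / sin δ = 1.0094·A + 0.7291·B in Cartesian coordinates,
giving P = (0.2180, -0.8190, -0.5308), i.e. latitude -32.06°, longitude -75.09°.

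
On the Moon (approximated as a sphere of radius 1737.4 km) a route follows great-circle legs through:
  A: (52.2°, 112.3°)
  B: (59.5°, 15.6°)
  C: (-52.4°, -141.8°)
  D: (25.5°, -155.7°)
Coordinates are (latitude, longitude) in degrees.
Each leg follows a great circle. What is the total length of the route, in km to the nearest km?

8924 km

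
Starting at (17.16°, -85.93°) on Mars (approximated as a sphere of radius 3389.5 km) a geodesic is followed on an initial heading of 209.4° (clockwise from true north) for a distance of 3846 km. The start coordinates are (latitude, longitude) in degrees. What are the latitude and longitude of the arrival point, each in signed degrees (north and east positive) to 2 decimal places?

-39.04°, -120.88°

Angular distance δ = d/R = 3846/3389.5 = 1.13468 rad; initial bearing θ = 3.6547 rad.
sin φ₂ = sin φ₁ cos δ + cos φ₁ sin δ cos θ = (0.2950)(0.4224) + (0.9555)(0.9064)(-0.8712) = -0.6299, so φ₂ = -39.04°.
Δλ = atan2(sin θ sin δ cos φ₁, cos δ − sin φ₁ sin φ₂) = atan2(-0.4251, 0.6083) = -34.952°.
λ₂ = -85.930° − 34.952° = -120.88°.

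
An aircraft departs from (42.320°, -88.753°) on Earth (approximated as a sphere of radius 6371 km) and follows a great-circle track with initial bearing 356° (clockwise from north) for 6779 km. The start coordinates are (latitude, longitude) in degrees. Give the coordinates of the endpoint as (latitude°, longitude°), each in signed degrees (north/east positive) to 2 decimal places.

76.33°, 106.20°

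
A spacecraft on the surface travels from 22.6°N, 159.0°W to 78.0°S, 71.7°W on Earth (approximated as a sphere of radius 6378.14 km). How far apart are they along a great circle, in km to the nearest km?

12415 km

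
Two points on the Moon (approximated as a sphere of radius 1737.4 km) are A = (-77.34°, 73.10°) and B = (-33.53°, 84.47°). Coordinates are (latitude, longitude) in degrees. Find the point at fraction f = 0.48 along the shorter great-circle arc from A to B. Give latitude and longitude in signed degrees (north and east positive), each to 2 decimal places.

-56.40°, 81.96°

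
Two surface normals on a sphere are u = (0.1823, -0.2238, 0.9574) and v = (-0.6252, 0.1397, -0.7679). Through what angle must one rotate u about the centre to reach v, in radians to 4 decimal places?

u·v = -0.8804; |u| = 1.0000, |v| = 1.0000.
cos θ = (u·v)/(|u||v|) = -0.8804, so θ = 2.6476 rad.

2.6476 rad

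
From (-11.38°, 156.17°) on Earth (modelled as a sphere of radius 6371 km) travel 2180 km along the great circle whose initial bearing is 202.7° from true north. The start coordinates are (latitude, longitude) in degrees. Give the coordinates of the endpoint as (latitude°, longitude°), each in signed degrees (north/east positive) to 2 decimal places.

Angular distance δ = d/R = 2180/6371 = 0.34218 rad; initial bearing θ = 3.5378 rad.
sin φ₂ = sin φ₁ cos δ + cos φ₁ sin δ cos θ = (-0.1973)(0.9420) + (0.9803)(0.3355)(-0.9225) = -0.4893, so φ₂ = -29.30°.
Δλ = atan2(sin θ sin δ cos φ₁, cos δ − sin φ₁ sin φ₂) = atan2(-0.1269, 0.8455) = -8.539°.
λ₂ = 156.170° − 8.539° = 147.63°.

-29.30°, 147.63°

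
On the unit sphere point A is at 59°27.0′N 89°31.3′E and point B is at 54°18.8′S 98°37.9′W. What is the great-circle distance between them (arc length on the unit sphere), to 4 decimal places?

In radians: φ₁ = 1.0376, φ₂ = -0.9479, Δλ = 171.847° = 2.9993 rad.
cos c = sin φ₁ sin φ₂ + cos φ₁ cos φ₂ cos Δλ = (0.8612)(-0.8122) + (0.5083)(0.5834)(-0.9899) = -0.99299,
so c = arccos(-0.99299) = 3.02309 rad.
On the unit sphere the arc length equals the central angle: 3.0231.

3.0231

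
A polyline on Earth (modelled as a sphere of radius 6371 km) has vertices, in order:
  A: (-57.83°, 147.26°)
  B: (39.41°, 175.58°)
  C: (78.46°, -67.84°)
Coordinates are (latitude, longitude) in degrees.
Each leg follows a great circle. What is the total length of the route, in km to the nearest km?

17405 km

Leg A→B: central angle 1.7470 rad, distance 11129.9 km.
Leg B→C: central angle 0.9850 rad, distance 6275.4 km.
Total: 11129.9 + 6275.4 ≈ 17405 km.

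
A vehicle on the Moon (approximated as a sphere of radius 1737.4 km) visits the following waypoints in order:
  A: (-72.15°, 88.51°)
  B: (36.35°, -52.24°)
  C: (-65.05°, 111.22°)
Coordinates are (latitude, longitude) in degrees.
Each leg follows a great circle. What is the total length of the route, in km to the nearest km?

8755 km

Leg A→B: central angle 2.4270 rad, distance 4216.7 km.
Leg B→C: central angle 2.6121 rad, distance 4538.3 km.
Total: 4216.7 + 4538.3 ≈ 8755 km.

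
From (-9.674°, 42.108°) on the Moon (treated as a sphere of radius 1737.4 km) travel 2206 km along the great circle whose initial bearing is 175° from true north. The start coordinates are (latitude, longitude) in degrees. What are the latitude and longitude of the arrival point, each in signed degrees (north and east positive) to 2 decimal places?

-81.00°, 74.25°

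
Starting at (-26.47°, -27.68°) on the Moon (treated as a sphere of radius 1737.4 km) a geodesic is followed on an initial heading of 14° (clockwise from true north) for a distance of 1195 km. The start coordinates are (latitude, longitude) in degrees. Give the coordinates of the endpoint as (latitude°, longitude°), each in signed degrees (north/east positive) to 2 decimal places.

11.95°, -18.65°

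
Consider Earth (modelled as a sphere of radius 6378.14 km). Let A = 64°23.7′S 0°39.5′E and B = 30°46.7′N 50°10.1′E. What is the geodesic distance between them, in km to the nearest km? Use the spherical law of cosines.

11436 km

Let φ₁ = -1.1239 rad, φ₂ = 0.5372 rad, and Δλ = 0.8641 rad.
cos c = sin φ₁ sin φ₂ + cos φ₁ cos φ₂ cos Δλ = (-0.9018)(0.5117) + (0.4322)(0.8592)(0.6493) = -0.22038,
so c = arccos(-0.22038) = 1.79300 rad.
Distance = R·c = 6378.14 × 1.7930 ≈ 11436 km.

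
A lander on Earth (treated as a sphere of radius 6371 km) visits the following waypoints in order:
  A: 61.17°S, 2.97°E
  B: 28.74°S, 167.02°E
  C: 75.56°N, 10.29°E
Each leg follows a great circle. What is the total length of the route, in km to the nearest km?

24569 km

Leg A→B: central angle 1.5561 rad, distance 9913.8 km.
Leg B→C: central angle 2.3003 rad, distance 14655.3 km.
Total: 9913.8 + 14655.3 ≈ 24569 km.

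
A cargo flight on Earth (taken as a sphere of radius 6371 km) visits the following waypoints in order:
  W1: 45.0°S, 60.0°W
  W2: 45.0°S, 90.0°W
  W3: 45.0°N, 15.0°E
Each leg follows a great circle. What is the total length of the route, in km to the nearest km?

16690 km

Leg W1→W2: central angle 0.3681 rad, distance 2345.2 km.
Leg W2→W3: central angle 2.2516 rad, distance 14344.9 km.
Total: 2345.2 + 14344.9 ≈ 16690 km.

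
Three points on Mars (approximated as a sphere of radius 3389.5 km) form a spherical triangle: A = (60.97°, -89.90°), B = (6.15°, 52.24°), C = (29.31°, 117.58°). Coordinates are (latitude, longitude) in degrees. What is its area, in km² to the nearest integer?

Side lengths (central angles): a = 1.1438, b = 1.5181, c = 1.8621 rad; semiperimeter s = 2.2620.
By l'Huilier's theorem, tan(E/4) = √[tan(s/2) tan((s−a)/2) tan((s−b)/2) tan((s−c)/2)], giving spherical excess E = 1.2542 rad.
Area = E·R² = 1.2542 × (3389.5)² ≈ 14408941 km².

14408941 km²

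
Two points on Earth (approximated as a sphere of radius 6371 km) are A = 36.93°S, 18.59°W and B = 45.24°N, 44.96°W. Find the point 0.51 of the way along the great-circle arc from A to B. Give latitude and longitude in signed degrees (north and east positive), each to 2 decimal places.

Central angle δ = 1.4931 rad. Interpolating on the sphere with fraction f = 0.51:
P = [sin((1−f)δ)·A + sin(fδ)·B] / sin δ = 0.6701·A + 0.6921·B in Cartesian coordinates,
giving P = (0.8525, -0.5151, 0.0888), i.e. latitude 5.09°, longitude -31.14°.

5.09°, -31.14°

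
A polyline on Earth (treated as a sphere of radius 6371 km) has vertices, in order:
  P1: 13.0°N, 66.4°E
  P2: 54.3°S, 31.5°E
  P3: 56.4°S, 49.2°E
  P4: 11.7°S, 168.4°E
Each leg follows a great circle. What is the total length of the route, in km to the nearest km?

19932 km

Leg P1→P2: central angle 1.2832 rad, distance 8175.3 km.
Leg P2→P3: central angle 0.1789 rad, distance 1139.7 km.
Leg P3→P4: central angle 1.6664 rad, distance 10616.7 km.
Total: 8175.3 + 1139.7 + 10616.7 ≈ 19932 km.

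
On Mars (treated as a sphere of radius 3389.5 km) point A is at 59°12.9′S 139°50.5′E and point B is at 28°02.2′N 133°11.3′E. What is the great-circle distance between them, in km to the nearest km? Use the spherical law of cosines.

With latitudes φ₁ = -59.215°, φ₂ = 28.037° and longitude difference Δλ = -6.653°:
cos c = sin φ₁ sin φ₂ + cos φ₁ cos φ₂ cos Δλ = (-0.8591)(0.4700) + (0.5118)(0.8826)(0.9933) = 0.04491,
so c = arccos(0.04491) = 1.52587 rad.
Distance = R·c = 3389.5 × 1.5259 ≈ 5172 km.

5172 km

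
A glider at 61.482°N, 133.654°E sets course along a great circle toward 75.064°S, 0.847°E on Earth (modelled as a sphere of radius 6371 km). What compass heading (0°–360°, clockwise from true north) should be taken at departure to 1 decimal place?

211.6°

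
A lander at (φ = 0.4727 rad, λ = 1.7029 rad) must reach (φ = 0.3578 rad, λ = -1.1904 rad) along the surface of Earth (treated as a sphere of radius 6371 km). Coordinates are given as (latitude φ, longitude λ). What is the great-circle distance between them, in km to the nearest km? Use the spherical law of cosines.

14507 km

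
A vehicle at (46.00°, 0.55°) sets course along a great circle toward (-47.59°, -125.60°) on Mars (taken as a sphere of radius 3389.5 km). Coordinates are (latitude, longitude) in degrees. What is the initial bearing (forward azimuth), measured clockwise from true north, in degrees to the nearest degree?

Δλ = -126.150° = -2.2017 rad.
y = sin Δλ · cos φ₂ = (-0.8075)(0.6744) = -0.5446
x = cos φ₁ sin φ₂ − sin φ₁ cos φ₂ cos Δλ = (0.6947)(-0.7383) − (0.7193)(0.6744)(-0.5899) = -0.2267
θ = atan2(y, x) = -112.60°; adding 360° gives 247°.

247°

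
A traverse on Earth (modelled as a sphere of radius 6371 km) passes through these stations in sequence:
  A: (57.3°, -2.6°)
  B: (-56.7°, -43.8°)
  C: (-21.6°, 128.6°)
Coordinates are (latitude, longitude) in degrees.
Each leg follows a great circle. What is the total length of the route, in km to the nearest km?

Leg A→B: central angle 2.0716 rad, distance 13198.5 km.
Leg B→C: central angle 1.7704 rad, distance 11279.4 km.
Total: 13198.5 + 11279.4 ≈ 24478 km.

24478 km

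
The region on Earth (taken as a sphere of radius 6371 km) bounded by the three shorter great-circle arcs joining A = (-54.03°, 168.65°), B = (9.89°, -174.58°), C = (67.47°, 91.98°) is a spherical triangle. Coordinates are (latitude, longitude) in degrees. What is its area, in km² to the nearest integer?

42714124 km²

Side lengths (central angles): a = 1.4344, b = 2.3401, c = 1.1428 rad; semiperimeter s = 2.4587.
By l'Huilier's theorem, tan(E/4) = √[tan(s/2) tan((s−a)/2) tan((s−b)/2) tan((s−c)/2)], giving spherical excess E = 1.0523 rad.
Area = E·R² = 1.0523 × (6371)² ≈ 42714124 km².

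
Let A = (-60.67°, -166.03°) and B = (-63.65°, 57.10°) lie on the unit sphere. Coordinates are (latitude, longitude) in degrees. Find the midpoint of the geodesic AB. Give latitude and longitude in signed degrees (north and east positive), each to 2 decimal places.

Central angle δ = 0.8988 rad. Interpolating on the sphere with fraction f = 0.5:
P = [sin((1−f)δ)·A + sin(fδ)·B] / sin δ = 0.5551·A + 0.5551·B in Cartesian coordinates,
giving P = (-0.1300, 0.1412, -0.9814), i.e. latitude -78.93°, longitude 132.64°.

-78.93°, 132.64°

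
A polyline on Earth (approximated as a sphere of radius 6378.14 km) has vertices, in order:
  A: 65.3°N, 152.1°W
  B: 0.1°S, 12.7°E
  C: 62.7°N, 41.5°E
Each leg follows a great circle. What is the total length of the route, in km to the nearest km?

Leg A→B: central angle 1.9876 rad, distance 12677.1 km.
Leg B→C: central angle 1.1589 rad, distance 7391.5 km.
Total: 12677.1 + 7391.5 ≈ 20069 km.

20069 km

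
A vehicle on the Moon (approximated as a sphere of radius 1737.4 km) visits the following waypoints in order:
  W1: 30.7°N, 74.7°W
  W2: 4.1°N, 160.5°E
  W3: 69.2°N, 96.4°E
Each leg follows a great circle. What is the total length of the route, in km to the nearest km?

5887 km

Leg W1→W2: central angle 2.0409 rad, distance 3545.8 km.
Leg W2→W3: central angle 1.3474 rad, distance 2341.0 km.
Total: 3545.8 + 2341.0 ≈ 5887 km.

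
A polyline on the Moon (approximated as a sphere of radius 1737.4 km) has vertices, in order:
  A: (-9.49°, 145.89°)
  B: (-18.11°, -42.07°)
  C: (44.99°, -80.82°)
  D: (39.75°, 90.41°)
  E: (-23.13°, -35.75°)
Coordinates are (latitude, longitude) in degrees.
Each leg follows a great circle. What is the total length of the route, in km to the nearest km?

Leg A→B: central angle 2.6407 rad, distance 4588.0 km.
Leg B→C: central angle 1.2614 rad, distance 2191.6 km.
Leg C→D: central angle 1.6562 rad, distance 2877.5 km.
Leg D→E: central angle 2.3028 rad, distance 4000.9 km.
Total: 4588.0 + 2191.6 + 2877.5 + 4000.9 ≈ 13658 km.

13658 km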